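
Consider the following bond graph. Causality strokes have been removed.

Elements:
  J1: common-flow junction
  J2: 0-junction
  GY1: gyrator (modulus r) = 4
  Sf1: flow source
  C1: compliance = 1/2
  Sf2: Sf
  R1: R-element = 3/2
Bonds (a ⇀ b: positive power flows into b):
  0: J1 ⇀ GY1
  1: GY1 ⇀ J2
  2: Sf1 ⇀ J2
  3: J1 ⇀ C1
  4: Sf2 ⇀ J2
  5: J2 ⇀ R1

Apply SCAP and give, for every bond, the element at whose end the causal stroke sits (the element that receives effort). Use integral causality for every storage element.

bond 2 stroke→Sf1  (Sf1 fixes flow; stroke at Sf1)
bond 4 stroke→Sf2  (source Sf2 imposes f)
bond 3 stroke→J1  (C1: C, integral causality)
bond 0 stroke→GY1  (J1: last free bond brings flow in)
bond 1 stroke→GY1  (GY1 both-in/both-out from 0)
bond 5 stroke→J2  (only one effort-in slot at J2)

#0 →GY1
#1 →GY1
#2 →Sf1
#3 →J1
#4 →Sf2
#5 →J2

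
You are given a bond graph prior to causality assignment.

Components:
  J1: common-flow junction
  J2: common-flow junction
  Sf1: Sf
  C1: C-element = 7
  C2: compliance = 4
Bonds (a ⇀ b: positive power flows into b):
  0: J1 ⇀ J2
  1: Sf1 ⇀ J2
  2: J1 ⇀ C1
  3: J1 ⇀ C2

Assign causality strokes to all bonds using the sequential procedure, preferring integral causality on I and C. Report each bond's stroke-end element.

bond 0 |J2
bond 1 |Sf1
bond 2 |J1
bond 3 |J1

b1 stroke at Sf1  (Sf1 fixes flow; stroke at Sf1)
b0 stroke at J2  (common-f at J2 fixed by 1)
b2 stroke at J1  (common-f at J1 fixed by 0)
b3 stroke at J1  (J1 flow already set via bond 0)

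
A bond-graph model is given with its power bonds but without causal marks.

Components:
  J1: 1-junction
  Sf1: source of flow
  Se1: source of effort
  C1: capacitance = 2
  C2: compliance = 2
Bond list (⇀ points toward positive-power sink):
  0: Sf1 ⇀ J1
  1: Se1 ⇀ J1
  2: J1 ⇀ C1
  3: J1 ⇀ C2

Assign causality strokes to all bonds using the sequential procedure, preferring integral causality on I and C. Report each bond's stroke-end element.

b0 |Sf1
b1 |J1
b2 |J1
b3 |J1

#0 stroke at Sf1  (Sf1 fixes flow; stroke at Sf1)
#1 stroke at J1  (Se1: effort source, stroke at far end)
#2 stroke at J1  (J1 flow already set via bond 0)
#3 stroke at J1  (common-f at J1 fixed by 0)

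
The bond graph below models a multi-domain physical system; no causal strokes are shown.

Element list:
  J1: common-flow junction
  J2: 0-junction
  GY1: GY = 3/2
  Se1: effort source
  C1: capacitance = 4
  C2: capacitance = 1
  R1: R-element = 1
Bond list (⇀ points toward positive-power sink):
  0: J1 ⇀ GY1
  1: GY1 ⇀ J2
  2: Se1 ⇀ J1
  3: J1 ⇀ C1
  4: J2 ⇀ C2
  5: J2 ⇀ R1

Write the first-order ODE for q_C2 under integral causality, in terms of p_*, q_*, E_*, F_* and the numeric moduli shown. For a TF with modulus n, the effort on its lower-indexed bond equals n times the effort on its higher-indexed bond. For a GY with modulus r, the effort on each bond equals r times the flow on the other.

dq_C2/dt = 2*E_Se1/3 - q_C1/6 - q_C2

bond 2 stroke at J1  (Se1 (Se) sets effort on bond)
bond 3 stroke at J1  (C1 outputs effort q/C1)
bond 0 stroke at GY1  (J1 needs exactly one f-in)
bond 1 stroke at GY1  (GY GY1: same side as bond 0)
bond 4 stroke at J2  (prefer integral on C2)
bond 5 stroke at R1  (0-jn J2 has e-setter on 4)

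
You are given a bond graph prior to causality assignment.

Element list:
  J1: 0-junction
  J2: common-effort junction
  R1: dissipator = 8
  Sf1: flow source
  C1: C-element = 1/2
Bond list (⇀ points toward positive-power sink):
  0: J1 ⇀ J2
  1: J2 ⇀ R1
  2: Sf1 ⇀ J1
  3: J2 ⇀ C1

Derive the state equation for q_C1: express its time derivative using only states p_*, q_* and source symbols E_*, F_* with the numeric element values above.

dq_C1/dt = F_Sf1 - q_C1/4

β2 |Sf1  (Sf1 (Sf) sets flow on bond)
β0 |J1  (J1: last free bond brings effort in)
β3 |J2  (C1 outputs effort q/C1)
β1 |R1  (0-jn J2 has e-setter on 3)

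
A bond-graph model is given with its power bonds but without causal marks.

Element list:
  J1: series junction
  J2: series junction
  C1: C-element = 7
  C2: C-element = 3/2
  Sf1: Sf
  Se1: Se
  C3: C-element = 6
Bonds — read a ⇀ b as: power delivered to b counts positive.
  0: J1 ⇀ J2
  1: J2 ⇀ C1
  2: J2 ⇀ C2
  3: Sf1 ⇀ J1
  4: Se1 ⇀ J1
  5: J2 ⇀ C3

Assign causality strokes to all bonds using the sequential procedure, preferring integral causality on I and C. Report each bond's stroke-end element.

#0 →J1
#1 →J2
#2 →J2
#3 →Sf1
#4 →J1
#5 →J2

bond 3 |Sf1  (Sf1 fixes flow; stroke at Sf1)
bond 4 |J1  (Se1: effort source, stroke at far end)
bond 0 |J1  (common-f at J1 fixed by 3)
bond 1 |J2  (1-jn J2 has f-setter on 0)
bond 2 |J2  (1-jn J2 has f-setter on 0)
bond 5 |J2  (J2 flow already set via bond 0)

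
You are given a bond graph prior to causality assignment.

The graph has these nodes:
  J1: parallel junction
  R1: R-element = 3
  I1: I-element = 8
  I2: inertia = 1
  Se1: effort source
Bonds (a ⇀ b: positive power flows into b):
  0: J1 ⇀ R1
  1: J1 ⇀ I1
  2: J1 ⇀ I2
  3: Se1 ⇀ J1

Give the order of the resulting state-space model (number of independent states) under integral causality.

2  (I1, I2 all integral)

β3 |J1  (Se1 (Se) sets effort on bond)
β0 |R1  (J1: bond 3 brought effort, rest push out)
β1 |I1  (J1 effort already set via bond 3)
β2 |I2  (J1 effort already set via bond 3)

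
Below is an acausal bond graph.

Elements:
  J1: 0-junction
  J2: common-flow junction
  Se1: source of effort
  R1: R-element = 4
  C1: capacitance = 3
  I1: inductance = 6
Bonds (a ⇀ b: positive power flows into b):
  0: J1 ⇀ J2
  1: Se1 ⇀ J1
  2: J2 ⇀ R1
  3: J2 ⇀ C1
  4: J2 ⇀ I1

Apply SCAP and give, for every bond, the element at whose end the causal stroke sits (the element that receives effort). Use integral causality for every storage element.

#1 |J1  (Se1 fixes effort; stroke away)
#0 |J2  (J1: bond 1 brought effort, rest push out)
#3 |J2  (prefer integral on C1)
#4 |I1  (I1 outputs flow p/I1)
#2 |J2  (1-jn J2 has f-setter on 4)

β0 stroke at J2
β1 stroke at J1
β2 stroke at J2
β3 stroke at J2
β4 stroke at I1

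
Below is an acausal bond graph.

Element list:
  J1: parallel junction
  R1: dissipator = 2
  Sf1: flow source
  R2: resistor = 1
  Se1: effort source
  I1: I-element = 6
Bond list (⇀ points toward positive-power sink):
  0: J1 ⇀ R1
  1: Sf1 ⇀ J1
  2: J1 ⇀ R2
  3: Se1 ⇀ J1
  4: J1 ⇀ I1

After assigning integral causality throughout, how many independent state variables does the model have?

1  (I1 all integral)

b1 stroke at Sf1  (source Sf1 imposes f)
b3 stroke at J1  (Se1 (Se) sets effort on bond)
b0 stroke at R1  (0-jn J1 has e-setter on 3)
b2 stroke at R2  (J1 effort already set via bond 3)
b4 stroke at I1  (common-e at J1 fixed by 3)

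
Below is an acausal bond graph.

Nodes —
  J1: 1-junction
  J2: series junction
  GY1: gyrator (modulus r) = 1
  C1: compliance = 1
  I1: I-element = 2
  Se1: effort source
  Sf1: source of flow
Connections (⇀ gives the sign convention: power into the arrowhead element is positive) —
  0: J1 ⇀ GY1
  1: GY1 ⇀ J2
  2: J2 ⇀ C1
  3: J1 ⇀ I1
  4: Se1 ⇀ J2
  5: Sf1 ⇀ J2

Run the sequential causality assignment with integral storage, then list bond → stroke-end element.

#0 |J1
#1 |J2
#2 |J2
#3 |I1
#4 |J2
#5 |Sf1

b4 stroke at J2  (source Se1 imposes e)
b5 stroke at Sf1  (Sf1 fixes flow; stroke at Sf1)
b1 stroke at J2  (1-jn J2 has f-setter on 5)
b2 stroke at J2  (J2: bond 5 brought flow, rest push out)
b0 stroke at J1  (GY GY1: same side as bond 1)
b3 stroke at I1  (closing 1-jn rule on J1)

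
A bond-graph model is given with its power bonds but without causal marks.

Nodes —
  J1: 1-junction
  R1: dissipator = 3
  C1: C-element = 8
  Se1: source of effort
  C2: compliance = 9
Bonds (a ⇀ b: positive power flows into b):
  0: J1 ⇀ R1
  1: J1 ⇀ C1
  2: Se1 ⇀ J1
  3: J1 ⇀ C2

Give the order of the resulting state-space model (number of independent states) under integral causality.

#2 stroke→J1  (Se1 (Se) sets effort on bond)
#1 stroke→J1  (prefer integral on C1)
#3 stroke→J1  (C2 integral (e out))
#0 stroke→R1  (J1: last free bond brings flow in)

2  (C1, C2 all integral)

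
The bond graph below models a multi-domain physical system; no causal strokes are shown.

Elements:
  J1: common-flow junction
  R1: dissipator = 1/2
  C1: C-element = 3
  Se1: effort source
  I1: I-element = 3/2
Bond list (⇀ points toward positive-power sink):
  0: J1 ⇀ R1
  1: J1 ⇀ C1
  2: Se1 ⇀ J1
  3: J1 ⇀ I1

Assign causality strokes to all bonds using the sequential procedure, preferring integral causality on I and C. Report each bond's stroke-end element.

β0 →J1
β1 →J1
β2 →J1
β3 →I1

b2 →J1  (Se1 fixes effort; stroke away)
b1 →J1  (C1 integral (e out))
b3 →I1  (I1 integral (f out))
b0 →J1  (1-jn J1 has f-setter on 3)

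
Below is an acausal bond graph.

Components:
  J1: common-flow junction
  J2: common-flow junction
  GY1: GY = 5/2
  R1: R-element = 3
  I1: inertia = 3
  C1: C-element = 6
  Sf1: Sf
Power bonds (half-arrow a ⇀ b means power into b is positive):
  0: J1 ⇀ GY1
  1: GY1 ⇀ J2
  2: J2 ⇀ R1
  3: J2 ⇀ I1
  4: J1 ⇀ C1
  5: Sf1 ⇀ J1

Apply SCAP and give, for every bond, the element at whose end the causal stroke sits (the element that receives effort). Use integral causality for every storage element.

β5 stroke at Sf1  (Sf1: flow source, stroke at near end)
β0 stroke at J1  (1-jn J1 has f-setter on 5)
β4 stroke at J1  (J1 flow already set via bond 5)
β1 stroke at J2  (GY1 both-in/both-out from 0)
β3 stroke at I1  (I1 outputs flow p/I1)
β2 stroke at J2  (1-jn J2 has f-setter on 3)

bond 0 |J1
bond 1 |J2
bond 2 |J2
bond 3 |I1
bond 4 |J1
bond 5 |Sf1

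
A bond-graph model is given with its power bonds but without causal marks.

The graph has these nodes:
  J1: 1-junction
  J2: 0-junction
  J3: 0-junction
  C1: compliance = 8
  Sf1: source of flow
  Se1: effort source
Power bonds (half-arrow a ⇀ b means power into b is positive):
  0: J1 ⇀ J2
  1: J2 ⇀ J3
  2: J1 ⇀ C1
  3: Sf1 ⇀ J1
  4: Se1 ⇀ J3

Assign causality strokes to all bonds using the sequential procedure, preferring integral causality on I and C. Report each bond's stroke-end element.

β3 stroke at Sf1  (Sf1 (Sf) sets flow on bond)
β4 stroke at J3  (source Se1 imposes e)
β0 stroke at J1  (common-f at J1 fixed by 3)
β2 stroke at J1  (1-jn J1 has f-setter on 3)
β1 stroke at J2  (J2: last free bond brings effort in)

b0 stroke at J1
b1 stroke at J2
b2 stroke at J1
b3 stroke at Sf1
b4 stroke at J3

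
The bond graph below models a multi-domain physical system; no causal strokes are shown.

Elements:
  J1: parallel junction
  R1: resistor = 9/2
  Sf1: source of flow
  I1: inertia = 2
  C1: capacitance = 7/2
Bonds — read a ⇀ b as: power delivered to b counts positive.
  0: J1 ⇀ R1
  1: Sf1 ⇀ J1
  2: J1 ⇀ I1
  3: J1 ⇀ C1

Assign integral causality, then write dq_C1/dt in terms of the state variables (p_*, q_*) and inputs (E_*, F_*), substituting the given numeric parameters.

dq_C1/dt = F_Sf1 - p_I1/2 - 4*q_C1/63

β1 →Sf1  (Sf1 (Sf) sets flow on bond)
β2 →I1  (I1 outputs flow p/I1)
β3 →J1  (prefer integral on C1)
β0 →R1  (common-e at J1 fixed by 3)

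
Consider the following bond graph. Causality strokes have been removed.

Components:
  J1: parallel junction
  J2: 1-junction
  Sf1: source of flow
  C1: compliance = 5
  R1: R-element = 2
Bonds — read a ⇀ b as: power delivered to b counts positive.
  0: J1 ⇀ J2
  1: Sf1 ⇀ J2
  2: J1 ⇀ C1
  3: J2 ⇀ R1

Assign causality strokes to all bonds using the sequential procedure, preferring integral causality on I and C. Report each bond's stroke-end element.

β1 stroke at Sf1  (source Sf1 imposes f)
β0 stroke at J2  (J2 flow already set via bond 1)
β3 stroke at J2  (common-f at J2 fixed by 1)
β2 stroke at J1  (J1: last free bond brings effort in)

β0 →J2
β1 →Sf1
β2 →J1
β3 →J2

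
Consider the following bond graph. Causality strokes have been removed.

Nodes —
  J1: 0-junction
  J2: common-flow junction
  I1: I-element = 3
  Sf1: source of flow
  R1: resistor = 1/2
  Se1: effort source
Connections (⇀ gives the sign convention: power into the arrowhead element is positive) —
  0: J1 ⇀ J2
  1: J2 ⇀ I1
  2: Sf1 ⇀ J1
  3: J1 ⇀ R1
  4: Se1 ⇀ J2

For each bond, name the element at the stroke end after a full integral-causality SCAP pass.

bond 0 stroke→J2
bond 1 stroke→I1
bond 2 stroke→Sf1
bond 3 stroke→J1
bond 4 stroke→J2

β2 stroke→Sf1  (Sf1 fixes flow; stroke at Sf1)
β4 stroke→J2  (Se1 (Se) sets effort on bond)
β1 stroke→I1  (I1 integral (f out))
β0 stroke→J2  (J2: bond 1 brought flow, rest push out)
β3 stroke→J1  (closing 0-jn rule on J1)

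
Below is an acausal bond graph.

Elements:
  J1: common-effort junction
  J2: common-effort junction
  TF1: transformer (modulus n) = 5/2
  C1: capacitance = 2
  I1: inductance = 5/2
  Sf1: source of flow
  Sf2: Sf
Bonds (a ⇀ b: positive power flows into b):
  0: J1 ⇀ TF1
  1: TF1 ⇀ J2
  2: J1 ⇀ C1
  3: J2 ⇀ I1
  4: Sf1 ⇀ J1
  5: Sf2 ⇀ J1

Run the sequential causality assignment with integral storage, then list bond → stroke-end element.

#4 stroke→Sf1  (Sf1: flow source, stroke at near end)
#5 stroke→Sf2  (Sf2 (Sf) sets flow on bond)
#2 stroke→J1  (C1 outputs effort q/C1)
#0 stroke→TF1  (J1 effort already set via bond 2)
#1 stroke→J2  (TF TF1: opposite of bond 0)
#3 stroke→I1  (0-jn J2 has e-setter on 1)

b0 stroke→TF1
b1 stroke→J2
b2 stroke→J1
b3 stroke→I1
b4 stroke→Sf1
b5 stroke→Sf2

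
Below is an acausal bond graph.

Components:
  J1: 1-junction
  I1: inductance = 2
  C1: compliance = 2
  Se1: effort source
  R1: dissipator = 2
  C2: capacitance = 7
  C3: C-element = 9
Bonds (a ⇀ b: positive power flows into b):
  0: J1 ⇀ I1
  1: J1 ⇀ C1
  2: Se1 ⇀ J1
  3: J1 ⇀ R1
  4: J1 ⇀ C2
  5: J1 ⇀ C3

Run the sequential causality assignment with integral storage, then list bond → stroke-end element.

bond 2 |J1  (Se1 (Se) sets effort on bond)
bond 0 |I1  (prefer integral on I1)
bond 1 |J1  (J1: bond 0 brought flow, rest push out)
bond 3 |J1  (J1: bond 0 brought flow, rest push out)
bond 4 |J1  (common-f at J1 fixed by 0)
bond 5 |J1  (common-f at J1 fixed by 0)

bond 0 stroke→I1
bond 1 stroke→J1
bond 2 stroke→J1
bond 3 stroke→J1
bond 4 stroke→J1
bond 5 stroke→J1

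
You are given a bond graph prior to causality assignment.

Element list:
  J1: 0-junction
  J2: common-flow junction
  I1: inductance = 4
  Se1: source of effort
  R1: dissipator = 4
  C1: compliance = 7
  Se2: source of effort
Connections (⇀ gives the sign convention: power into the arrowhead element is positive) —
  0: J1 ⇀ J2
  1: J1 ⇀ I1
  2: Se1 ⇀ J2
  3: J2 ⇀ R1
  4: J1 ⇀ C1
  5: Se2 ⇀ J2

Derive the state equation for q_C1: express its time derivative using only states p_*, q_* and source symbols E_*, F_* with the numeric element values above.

dq_C1/dt = -E_Se1/4 - E_Se2/4 - p_I1/4 - q_C1/28

bond 2 →J2  (source Se1 imposes e)
bond 5 →J2  (source Se2 imposes e)
bond 1 →I1  (I1: I, integral causality)
bond 4 →J1  (C1: C, integral causality)
bond 0 →J2  (J1: bond 4 brought effort, rest push out)
bond 3 →R1  (J2 needs exactly one f-in)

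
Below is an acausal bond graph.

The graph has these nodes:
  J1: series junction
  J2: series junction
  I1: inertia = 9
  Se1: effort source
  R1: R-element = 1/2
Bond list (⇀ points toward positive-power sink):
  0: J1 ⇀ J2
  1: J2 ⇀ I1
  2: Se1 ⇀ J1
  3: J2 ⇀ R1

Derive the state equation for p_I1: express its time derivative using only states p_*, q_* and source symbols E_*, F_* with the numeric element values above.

bond 2 |J1  (Se1 fixes effort; stroke away)
bond 0 |J2  (only one flow-in slot at J1)
bond 1 |I1  (I1 integral (f out))
bond 3 |J2  (J2: bond 1 brought flow, rest push out)

dp_I1/dt = E_Se1 - p_I1/18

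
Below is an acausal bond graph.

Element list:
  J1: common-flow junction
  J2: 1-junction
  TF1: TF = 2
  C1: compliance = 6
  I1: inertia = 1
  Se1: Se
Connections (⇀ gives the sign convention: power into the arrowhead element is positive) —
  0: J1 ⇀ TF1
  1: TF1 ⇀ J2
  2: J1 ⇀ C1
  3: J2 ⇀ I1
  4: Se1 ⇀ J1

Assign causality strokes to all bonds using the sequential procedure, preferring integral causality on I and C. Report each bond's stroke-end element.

β0 stroke→TF1
β1 stroke→J2
β2 stroke→J1
β3 stroke→I1
β4 stroke→J1

β4 stroke at J1  (source Se1 imposes e)
β2 stroke at J1  (prefer integral on C1)
β0 stroke at TF1  (J1: last free bond brings flow in)
β1 stroke at J2  (TF1 one-in-one-out from 0)
β3 stroke at I1  (closing 1-jn rule on J2)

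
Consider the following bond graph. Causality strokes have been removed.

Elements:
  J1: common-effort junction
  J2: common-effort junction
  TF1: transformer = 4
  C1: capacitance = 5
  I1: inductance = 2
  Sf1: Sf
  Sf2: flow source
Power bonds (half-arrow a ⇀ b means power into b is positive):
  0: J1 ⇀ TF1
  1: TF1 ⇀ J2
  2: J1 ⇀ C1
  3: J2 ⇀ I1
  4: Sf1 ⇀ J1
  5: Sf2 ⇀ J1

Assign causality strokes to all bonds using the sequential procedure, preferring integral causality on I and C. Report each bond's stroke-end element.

b0 →TF1
b1 →J2
b2 →J1
b3 →I1
b4 →Sf1
b5 →Sf2

b4 stroke→Sf1  (Sf1: flow source, stroke at near end)
b5 stroke→Sf2  (Sf2: flow source, stroke at near end)
b2 stroke→J1  (C1: C, integral causality)
b0 stroke→TF1  (common-e at J1 fixed by 2)
b1 stroke→J2  (through TF1, causality passes straight; one stroke at TF1)
b3 stroke→I1  (common-e at J2 fixed by 1)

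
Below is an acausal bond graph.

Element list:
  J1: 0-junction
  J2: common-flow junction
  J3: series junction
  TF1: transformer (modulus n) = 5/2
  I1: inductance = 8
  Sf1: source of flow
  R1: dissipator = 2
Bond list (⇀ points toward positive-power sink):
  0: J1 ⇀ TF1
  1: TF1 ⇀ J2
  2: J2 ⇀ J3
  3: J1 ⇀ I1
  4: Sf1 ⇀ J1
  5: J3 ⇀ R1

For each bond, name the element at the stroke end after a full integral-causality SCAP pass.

β0 stroke→J1
β1 stroke→TF1
β2 stroke→J2
β3 stroke→I1
β4 stroke→Sf1
β5 stroke→J3

b4 stroke at Sf1  (Sf1 (Sf) sets flow on bond)
b3 stroke at I1  (I1 integral (f out))
b0 stroke at J1  (J1 needs exactly one e-in)
b1 stroke at TF1  (TF TF1: opposite of bond 0)
b2 stroke at J2  (J2 flow already set via bond 1)
b5 stroke at J3  (J3: bond 2 brought flow, rest push out)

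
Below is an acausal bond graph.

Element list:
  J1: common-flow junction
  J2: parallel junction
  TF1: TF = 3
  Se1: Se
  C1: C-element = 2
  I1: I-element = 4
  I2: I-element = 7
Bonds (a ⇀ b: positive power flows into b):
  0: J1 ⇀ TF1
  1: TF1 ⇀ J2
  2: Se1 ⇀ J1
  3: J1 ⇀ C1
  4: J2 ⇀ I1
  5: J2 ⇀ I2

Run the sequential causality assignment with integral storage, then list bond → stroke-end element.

#0 |TF1
#1 |J2
#2 |J1
#3 |J1
#4 |I1
#5 |I2

#2 →J1  (source Se1 imposes e)
#3 →J1  (C1: C, integral causality)
#0 →TF1  (only one flow-in slot at J1)
#1 →J2  (TF1 one-in-one-out from 0)
#4 →I1  (0-jn J2 has e-setter on 1)
#5 →I2  (common-e at J2 fixed by 1)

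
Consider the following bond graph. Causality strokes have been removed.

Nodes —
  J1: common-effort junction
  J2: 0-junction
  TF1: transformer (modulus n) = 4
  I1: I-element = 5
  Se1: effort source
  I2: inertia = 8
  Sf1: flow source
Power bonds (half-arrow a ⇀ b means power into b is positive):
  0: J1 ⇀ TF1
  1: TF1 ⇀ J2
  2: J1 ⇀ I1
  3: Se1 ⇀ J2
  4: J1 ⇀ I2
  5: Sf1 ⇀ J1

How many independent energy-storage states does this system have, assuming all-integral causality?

2  (I1, I2 all integral)

bond 3 stroke at J2  (Se1 fixes effort; stroke away)
bond 5 stroke at Sf1  (Sf1 (Sf) sets flow on bond)
bond 1 stroke at TF1  (J2 effort already set via bond 3)
bond 0 stroke at J1  (TF1: transformer flips bond 1)
bond 2 stroke at I1  (J1 effort already set via bond 0)
bond 4 stroke at I2  (J1 effort already set via bond 0)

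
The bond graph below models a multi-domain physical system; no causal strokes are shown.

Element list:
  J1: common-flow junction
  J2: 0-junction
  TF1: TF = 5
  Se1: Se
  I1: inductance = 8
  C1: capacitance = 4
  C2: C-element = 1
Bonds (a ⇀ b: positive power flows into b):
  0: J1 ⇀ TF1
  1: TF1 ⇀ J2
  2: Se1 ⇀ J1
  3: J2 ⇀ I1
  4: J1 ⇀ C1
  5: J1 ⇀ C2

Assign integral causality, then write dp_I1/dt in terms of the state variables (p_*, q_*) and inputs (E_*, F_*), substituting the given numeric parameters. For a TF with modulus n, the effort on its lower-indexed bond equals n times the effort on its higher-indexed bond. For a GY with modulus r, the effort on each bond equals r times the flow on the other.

dp_I1/dt = E_Se1/5 - q_C1/20 - q_C2/5

β2 stroke→J1  (Se1 fixes effort; stroke away)
β3 stroke→I1  (I1 integral (f out))
β1 stroke→J2  (J2: last free bond brings effort in)
β0 stroke→TF1  (TF1 one-in-one-out from 1)
β4 stroke→J1  (J1: bond 0 brought flow, rest push out)
β5 stroke→J1  (common-f at J1 fixed by 0)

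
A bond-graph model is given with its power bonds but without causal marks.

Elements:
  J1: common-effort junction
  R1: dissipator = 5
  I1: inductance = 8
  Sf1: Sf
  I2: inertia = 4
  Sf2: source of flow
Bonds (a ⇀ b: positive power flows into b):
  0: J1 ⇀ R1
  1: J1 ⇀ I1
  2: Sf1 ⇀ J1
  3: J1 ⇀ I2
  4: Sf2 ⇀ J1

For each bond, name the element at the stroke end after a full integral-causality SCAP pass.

β0 →J1
β1 →I1
β2 →Sf1
β3 →I2
β4 →Sf2

bond 2 stroke→Sf1  (source Sf1 imposes f)
bond 4 stroke→Sf2  (Sf2 (Sf) sets flow on bond)
bond 1 stroke→I1  (I1 integral (f out))
bond 3 stroke→I2  (I2 outputs flow p/I2)
bond 0 stroke→J1  (only one effort-in slot at J1)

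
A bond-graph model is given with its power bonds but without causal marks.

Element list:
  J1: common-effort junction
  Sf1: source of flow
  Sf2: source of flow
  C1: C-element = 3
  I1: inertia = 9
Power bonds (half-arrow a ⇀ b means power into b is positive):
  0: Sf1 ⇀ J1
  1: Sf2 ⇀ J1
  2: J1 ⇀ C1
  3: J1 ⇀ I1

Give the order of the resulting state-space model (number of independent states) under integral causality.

#0 stroke at Sf1  (Sf1 (Sf) sets flow on bond)
#1 stroke at Sf2  (Sf2: flow source, stroke at near end)
#2 stroke at J1  (C1: C, integral causality)
#3 stroke at I1  (common-e at J1 fixed by 2)

2  (C1, I1 all integral)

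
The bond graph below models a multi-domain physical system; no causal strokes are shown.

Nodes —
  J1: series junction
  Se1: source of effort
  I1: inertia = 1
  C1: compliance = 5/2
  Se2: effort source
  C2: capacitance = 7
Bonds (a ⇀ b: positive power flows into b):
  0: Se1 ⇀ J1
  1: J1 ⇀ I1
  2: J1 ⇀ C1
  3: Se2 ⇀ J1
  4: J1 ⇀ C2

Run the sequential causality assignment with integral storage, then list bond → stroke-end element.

bond 0 |J1
bond 1 |I1
bond 2 |J1
bond 3 |J1
bond 4 |J1

b0 stroke at J1  (Se1: effort source, stroke at far end)
b3 stroke at J1  (Se2 fixes effort; stroke away)
b1 stroke at I1  (I1 outputs flow p/I1)
b2 stroke at J1  (1-jn J1 has f-setter on 1)
b4 stroke at J1  (common-f at J1 fixed by 1)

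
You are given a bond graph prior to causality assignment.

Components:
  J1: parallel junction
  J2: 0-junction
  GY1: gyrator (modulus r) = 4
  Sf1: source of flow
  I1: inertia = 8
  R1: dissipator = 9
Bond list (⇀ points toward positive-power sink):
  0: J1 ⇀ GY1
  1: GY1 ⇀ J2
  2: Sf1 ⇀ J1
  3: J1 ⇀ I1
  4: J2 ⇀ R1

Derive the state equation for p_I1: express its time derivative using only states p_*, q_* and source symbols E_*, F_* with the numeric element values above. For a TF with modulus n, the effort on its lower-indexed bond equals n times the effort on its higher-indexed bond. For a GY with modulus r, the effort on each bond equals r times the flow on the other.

#2 →Sf1  (Sf1: flow source, stroke at near end)
#3 →I1  (prefer integral on I1)
#0 →J1  (closing 0-jn rule on J1)
#1 →J2  (GY1: gyrator matches bond 0)
#4 →R1  (J2: bond 1 brought effort, rest push out)

dp_I1/dt = 16*F_Sf1/9 - 2*p_I1/9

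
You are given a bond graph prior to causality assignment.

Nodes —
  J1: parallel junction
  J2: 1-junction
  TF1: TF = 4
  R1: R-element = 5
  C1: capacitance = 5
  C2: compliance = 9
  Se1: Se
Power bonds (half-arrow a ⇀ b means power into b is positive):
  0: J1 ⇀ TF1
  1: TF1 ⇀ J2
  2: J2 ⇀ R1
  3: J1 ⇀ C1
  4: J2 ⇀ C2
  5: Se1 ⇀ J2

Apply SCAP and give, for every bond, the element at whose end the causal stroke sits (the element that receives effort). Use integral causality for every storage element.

#0 →TF1
#1 →J2
#2 →R1
#3 →J1
#4 →J2
#5 →J2

β5 stroke→J2  (Se1 fixes effort; stroke away)
β3 stroke→J1  (C1 integral (e out))
β0 stroke→TF1  (common-e at J1 fixed by 3)
β1 stroke→J2  (TF TF1: opposite of bond 0)
β4 stroke→J2  (C2 outputs effort q/C2)
β2 stroke→R1  (closing 1-jn rule on J2)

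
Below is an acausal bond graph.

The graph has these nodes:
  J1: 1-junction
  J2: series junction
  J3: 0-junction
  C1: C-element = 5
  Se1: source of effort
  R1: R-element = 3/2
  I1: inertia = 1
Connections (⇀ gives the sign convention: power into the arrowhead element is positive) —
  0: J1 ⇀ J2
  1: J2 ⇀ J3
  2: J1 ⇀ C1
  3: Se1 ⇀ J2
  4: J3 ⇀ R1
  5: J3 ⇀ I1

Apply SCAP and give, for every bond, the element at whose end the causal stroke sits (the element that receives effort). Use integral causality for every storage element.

bond 3 |J2  (Se1 fixes effort; stroke away)
bond 2 |J1  (prefer integral on C1)
bond 0 |J2  (J1 needs exactly one f-in)
bond 1 |J3  (only one flow-in slot at J2)
bond 4 |R1  (0-jn J3 has e-setter on 1)
bond 5 |I1  (J3 effort already set via bond 1)

β0 |J2
β1 |J3
β2 |J1
β3 |J2
β4 |R1
β5 |I1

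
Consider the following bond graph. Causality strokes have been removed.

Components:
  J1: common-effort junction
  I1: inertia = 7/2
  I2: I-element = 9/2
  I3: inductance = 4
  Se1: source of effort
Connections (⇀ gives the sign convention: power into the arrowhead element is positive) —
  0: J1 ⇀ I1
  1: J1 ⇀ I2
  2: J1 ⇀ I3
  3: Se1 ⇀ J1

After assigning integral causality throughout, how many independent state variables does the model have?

3  (I1, I2, I3 all integral)

#3 stroke at J1  (Se1: effort source, stroke at far end)
#0 stroke at I1  (J1 effort already set via bond 3)
#1 stroke at I2  (0-jn J1 has e-setter on 3)
#2 stroke at I3  (J1: bond 3 brought effort, rest push out)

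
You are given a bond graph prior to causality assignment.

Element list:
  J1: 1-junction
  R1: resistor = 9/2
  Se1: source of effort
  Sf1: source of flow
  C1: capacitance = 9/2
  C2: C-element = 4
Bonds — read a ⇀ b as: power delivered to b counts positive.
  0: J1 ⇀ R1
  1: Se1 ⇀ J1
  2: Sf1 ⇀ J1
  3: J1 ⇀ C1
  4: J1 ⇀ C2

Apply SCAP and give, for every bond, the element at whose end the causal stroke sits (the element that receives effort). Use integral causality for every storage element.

#0 stroke at J1
#1 stroke at J1
#2 stroke at Sf1
#3 stroke at J1
#4 stroke at J1

β1 stroke→J1  (source Se1 imposes e)
β2 stroke→Sf1  (Sf1 fixes flow; stroke at Sf1)
β0 stroke→J1  (J1 flow already set via bond 2)
β3 stroke→J1  (1-jn J1 has f-setter on 2)
β4 stroke→J1  (J1: bond 2 brought flow, rest push out)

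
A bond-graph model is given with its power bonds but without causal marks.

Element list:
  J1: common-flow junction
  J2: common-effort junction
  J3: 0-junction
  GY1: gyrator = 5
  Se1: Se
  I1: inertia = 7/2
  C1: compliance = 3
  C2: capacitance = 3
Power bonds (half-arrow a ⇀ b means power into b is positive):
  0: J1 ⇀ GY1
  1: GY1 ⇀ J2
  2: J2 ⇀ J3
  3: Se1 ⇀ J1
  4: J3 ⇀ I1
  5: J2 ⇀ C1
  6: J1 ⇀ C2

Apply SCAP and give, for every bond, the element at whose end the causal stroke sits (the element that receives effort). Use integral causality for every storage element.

β0 |GY1
β1 |GY1
β2 |J3
β3 |J1
β4 |I1
β5 |J2
β6 |J1

b3 stroke at J1  (Se1 (Se) sets effort on bond)
b4 stroke at I1  (I1 integral (f out))
b2 stroke at J3  (only one effort-in slot at J3)
b5 stroke at J2  (prefer integral on C1)
b1 stroke at GY1  (0-jn J2 has e-setter on 5)
b0 stroke at GY1  (GY1: gyrator matches bond 1)
b6 stroke at J1  (J1 flow already set via bond 0)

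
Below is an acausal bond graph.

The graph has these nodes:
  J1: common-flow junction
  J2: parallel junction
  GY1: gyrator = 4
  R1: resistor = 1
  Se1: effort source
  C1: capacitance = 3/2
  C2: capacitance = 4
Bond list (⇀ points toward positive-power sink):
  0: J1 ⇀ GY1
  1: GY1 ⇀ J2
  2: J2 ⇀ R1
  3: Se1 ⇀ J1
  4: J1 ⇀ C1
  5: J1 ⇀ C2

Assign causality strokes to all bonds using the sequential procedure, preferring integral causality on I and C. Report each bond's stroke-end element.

b0 stroke→GY1
b1 stroke→GY1
b2 stroke→J2
b3 stroke→J1
b4 stroke→J1
b5 stroke→J1

β3 →J1  (Se1: effort source, stroke at far end)
β4 →J1  (prefer integral on C1)
β5 →J1  (C2: C, integral causality)
β0 →GY1  (J1: last free bond brings flow in)
β1 →GY1  (GY GY1: same side as bond 0)
β2 →J2  (only one effort-in slot at J2)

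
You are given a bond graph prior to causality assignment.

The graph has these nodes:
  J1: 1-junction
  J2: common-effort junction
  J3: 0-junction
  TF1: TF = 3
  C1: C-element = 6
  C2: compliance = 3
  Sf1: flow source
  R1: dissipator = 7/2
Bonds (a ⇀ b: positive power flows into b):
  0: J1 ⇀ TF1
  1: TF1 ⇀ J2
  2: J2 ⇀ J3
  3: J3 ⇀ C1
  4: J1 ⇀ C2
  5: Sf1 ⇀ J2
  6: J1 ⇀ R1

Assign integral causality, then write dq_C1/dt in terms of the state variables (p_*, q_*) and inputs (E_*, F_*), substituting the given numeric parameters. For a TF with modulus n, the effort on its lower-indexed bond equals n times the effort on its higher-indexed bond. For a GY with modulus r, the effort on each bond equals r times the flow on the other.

b5 →Sf1  (Sf1: flow source, stroke at near end)
b3 →J3  (prefer integral on C1)
b2 →J2  (J3: bond 3 brought effort, rest push out)
b1 →TF1  (common-e at J2 fixed by 2)
b0 →J1  (TF TF1: opposite of bond 1)
b4 →J1  (C2: C, integral causality)
b6 →R1  (J1: last free bond brings flow in)

dq_C1/dt = F_Sf1 - 3*q_C1/7 - 2*q_C2/7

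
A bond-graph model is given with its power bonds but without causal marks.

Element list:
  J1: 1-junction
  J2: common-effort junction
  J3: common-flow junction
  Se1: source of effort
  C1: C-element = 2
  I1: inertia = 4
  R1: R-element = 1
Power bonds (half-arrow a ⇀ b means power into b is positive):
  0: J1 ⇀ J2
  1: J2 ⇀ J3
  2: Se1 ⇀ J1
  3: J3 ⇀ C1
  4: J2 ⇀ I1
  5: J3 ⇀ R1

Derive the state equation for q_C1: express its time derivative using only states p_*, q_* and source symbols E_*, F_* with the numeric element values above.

#2 stroke at J1  (Se1: effort source, stroke at far end)
#0 stroke at J2  (only one flow-in slot at J1)
#1 stroke at J3  (0-jn J2 has e-setter on 0)
#4 stroke at I1  (0-jn J2 has e-setter on 0)
#3 stroke at J3  (prefer integral on C1)
#5 stroke at R1  (J3: last free bond brings flow in)

dq_C1/dt = E_Se1 - q_C1/2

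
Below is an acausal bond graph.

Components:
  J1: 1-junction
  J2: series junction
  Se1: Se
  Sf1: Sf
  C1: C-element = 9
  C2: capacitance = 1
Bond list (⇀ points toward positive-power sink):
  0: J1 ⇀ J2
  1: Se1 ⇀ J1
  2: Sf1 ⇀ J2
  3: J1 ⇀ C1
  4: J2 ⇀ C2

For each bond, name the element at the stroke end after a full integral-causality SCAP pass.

#0 |J2
#1 |J1
#2 |Sf1
#3 |J1
#4 |J2

bond 1 stroke at J1  (source Se1 imposes e)
bond 2 stroke at Sf1  (Sf1 fixes flow; stroke at Sf1)
bond 0 stroke at J2  (J2: bond 2 brought flow, rest push out)
bond 4 stroke at J2  (J2: bond 2 brought flow, rest push out)
bond 3 stroke at J1  (J1 flow already set via bond 0)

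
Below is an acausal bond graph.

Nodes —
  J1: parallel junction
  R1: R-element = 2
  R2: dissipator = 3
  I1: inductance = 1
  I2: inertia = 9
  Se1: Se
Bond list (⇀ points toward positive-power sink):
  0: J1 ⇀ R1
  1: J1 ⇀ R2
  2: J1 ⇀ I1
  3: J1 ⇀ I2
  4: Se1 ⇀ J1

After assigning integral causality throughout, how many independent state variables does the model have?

b4 →J1  (Se1 (Se) sets effort on bond)
b0 →R1  (common-e at J1 fixed by 4)
b1 →R2  (J1: bond 4 brought effort, rest push out)
b2 →I1  (0-jn J1 has e-setter on 4)
b3 →I2  (J1 effort already set via bond 4)

2  (I1, I2 all integral)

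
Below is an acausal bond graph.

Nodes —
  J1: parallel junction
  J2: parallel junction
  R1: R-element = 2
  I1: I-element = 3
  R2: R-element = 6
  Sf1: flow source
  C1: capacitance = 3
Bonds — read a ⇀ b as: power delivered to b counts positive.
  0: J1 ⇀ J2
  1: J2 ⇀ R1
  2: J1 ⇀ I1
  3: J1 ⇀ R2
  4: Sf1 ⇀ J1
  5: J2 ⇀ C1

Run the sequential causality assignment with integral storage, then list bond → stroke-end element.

β4 |Sf1  (Sf1 (Sf) sets flow on bond)
β2 |I1  (I1 integral (f out))
β5 |J2  (prefer integral on C1)
β0 |J1  (common-e at J2 fixed by 5)
β1 |R1  (common-e at J2 fixed by 5)
β3 |R2  (common-e at J1 fixed by 0)

b0 →J1
b1 →R1
b2 →I1
b3 →R2
b4 →Sf1
b5 →J2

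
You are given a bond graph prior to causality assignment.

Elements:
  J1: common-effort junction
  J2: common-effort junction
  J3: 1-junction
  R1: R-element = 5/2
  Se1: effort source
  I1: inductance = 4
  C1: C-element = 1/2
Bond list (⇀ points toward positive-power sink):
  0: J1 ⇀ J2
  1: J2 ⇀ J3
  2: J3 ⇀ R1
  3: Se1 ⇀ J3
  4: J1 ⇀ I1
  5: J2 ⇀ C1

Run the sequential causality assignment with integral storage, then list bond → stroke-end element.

#3 stroke at J3  (Se1: effort source, stroke at far end)
#4 stroke at I1  (I1 outputs flow p/I1)
#0 stroke at J1  (closing 0-jn rule on J1)
#5 stroke at J2  (C1 outputs effort q/C1)
#1 stroke at J3  (0-jn J2 has e-setter on 5)
#2 stroke at R1  (closing 1-jn rule on J3)

b0 |J1
b1 |J3
b2 |R1
b3 |J3
b4 |I1
b5 |J2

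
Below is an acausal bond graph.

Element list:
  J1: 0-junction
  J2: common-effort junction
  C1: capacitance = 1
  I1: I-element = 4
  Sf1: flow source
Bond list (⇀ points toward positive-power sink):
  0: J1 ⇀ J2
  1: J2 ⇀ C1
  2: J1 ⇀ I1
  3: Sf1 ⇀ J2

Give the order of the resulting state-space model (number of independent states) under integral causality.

β3 |Sf1  (Sf1: flow source, stroke at near end)
β1 |J2  (C1 integral (e out))
β0 |J1  (J2 effort already set via bond 1)
β2 |I1  (J1 effort already set via bond 0)

2  (C1, I1 all integral)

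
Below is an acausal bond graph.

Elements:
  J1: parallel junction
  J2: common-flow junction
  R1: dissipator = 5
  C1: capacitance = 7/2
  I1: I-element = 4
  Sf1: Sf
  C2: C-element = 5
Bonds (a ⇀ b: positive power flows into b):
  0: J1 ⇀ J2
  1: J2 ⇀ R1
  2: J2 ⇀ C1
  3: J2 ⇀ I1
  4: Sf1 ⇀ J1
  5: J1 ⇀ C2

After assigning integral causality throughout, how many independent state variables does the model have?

3  (C1, C2, I1 all integral)

b4 stroke→Sf1  (source Sf1 imposes f)
b2 stroke→J2  (C1 outputs effort q/C1)
b3 stroke→I1  (prefer integral on I1)
b0 stroke→J2  (1-jn J2 has f-setter on 3)
b1 stroke→J2  (J2 flow already set via bond 3)
b5 stroke→J1  (J1: last free bond brings effort in)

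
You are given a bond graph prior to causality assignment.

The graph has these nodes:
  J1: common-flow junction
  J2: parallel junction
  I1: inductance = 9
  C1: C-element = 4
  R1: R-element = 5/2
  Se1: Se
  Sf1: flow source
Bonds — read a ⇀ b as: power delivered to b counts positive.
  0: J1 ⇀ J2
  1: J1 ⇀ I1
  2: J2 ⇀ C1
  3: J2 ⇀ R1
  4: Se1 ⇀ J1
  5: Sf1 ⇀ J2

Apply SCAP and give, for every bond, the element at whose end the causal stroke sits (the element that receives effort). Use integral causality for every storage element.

#4 |J1  (Se1: effort source, stroke at far end)
#5 |Sf1  (source Sf1 imposes f)
#1 |I1  (I1 outputs flow p/I1)
#0 |J1  (1-jn J1 has f-setter on 1)
#2 |J2  (C1 integral (e out))
#3 |R1  (0-jn J2 has e-setter on 2)

β0 stroke→J1
β1 stroke→I1
β2 stroke→J2
β3 stroke→R1
β4 stroke→J1
β5 stroke→Sf1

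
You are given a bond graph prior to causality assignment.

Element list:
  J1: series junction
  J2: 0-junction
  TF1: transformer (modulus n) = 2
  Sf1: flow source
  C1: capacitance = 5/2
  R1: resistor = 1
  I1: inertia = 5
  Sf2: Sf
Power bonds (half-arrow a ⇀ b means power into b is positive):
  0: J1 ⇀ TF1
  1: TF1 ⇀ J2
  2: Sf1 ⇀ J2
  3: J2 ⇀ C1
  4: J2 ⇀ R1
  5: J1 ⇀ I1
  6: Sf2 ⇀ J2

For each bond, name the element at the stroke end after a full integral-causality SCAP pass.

b0 stroke→J1
b1 stroke→TF1
b2 stroke→Sf1
b3 stroke→J2
b4 stroke→R1
b5 stroke→I1
b6 stroke→Sf2

bond 2 stroke→Sf1  (source Sf1 imposes f)
bond 6 stroke→Sf2  (Sf2: flow source, stroke at near end)
bond 3 stroke→J2  (prefer integral on C1)
bond 1 stroke→TF1  (J2: bond 3 brought effort, rest push out)
bond 4 stroke→R1  (0-jn J2 has e-setter on 3)
bond 0 stroke→J1  (TF TF1: opposite of bond 1)
bond 5 stroke→I1  (J1 needs exactly one f-in)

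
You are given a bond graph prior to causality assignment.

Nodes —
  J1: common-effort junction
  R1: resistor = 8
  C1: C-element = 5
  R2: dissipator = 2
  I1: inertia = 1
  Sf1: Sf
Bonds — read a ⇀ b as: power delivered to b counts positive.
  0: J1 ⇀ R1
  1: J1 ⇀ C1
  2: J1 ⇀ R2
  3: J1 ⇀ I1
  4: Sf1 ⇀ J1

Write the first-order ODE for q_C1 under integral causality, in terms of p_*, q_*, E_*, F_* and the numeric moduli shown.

dq_C1/dt = F_Sf1 - p_I1 - q_C1/8

b4 |Sf1  (Sf1: flow source, stroke at near end)
b1 |J1  (C1 outputs effort q/C1)
b0 |R1  (J1: bond 1 brought effort, rest push out)
b2 |R2  (J1: bond 1 brought effort, rest push out)
b3 |I1  (J1 effort already set via bond 1)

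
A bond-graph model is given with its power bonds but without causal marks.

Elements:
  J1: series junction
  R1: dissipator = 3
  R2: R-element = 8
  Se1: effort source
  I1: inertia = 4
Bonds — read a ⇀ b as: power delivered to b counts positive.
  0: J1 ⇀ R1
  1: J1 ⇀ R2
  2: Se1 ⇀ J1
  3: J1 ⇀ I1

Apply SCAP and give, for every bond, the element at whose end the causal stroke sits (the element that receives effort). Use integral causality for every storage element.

#0 stroke→J1
#1 stroke→J1
#2 stroke→J1
#3 stroke→I1

β2 |J1  (Se1 fixes effort; stroke away)
β3 |I1  (I1: I, integral causality)
β0 |J1  (1-jn J1 has f-setter on 3)
β1 |J1  (J1 flow already set via bond 3)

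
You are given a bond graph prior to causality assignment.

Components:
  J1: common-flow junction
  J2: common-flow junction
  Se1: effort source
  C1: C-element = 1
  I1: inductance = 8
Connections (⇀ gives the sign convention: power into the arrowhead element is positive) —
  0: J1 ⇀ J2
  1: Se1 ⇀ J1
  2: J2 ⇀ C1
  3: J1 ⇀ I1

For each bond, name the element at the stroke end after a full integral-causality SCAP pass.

β0 stroke at J1
β1 stroke at J1
β2 stroke at J2
β3 stroke at I1

#1 stroke→J1  (Se1 fixes effort; stroke away)
#2 stroke→J2  (C1 outputs effort q/C1)
#0 stroke→J1  (closing 1-jn rule on J2)
#3 stroke→I1  (J1 needs exactly one f-in)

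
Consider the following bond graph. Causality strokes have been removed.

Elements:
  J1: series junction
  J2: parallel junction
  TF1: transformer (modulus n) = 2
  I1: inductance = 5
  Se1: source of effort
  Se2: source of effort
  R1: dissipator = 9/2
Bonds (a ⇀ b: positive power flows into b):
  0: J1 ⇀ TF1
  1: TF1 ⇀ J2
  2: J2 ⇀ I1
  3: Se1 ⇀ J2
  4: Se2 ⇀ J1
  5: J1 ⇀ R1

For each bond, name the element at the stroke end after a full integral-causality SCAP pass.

#0 stroke→J1
#1 stroke→TF1
#2 stroke→I1
#3 stroke→J2
#4 stroke→J1
#5 stroke→R1

b3 →J2  (Se1 fixes effort; stroke away)
b4 →J1  (Se2: effort source, stroke at far end)
b1 →TF1  (J2 effort already set via bond 3)
b2 →I1  (common-e at J2 fixed by 3)
b0 →J1  (TF1: transformer flips bond 1)
b5 →R1  (only one flow-in slot at J1)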